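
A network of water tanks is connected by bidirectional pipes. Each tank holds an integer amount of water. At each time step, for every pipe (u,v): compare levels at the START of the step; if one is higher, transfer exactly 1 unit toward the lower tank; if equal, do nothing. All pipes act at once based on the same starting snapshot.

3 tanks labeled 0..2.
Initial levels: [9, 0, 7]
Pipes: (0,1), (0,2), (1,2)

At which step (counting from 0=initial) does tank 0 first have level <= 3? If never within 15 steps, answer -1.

Step 1: flows [0->1,0->2,2->1] -> levels [7 2 7]
Step 2: flows [0->1,0=2,2->1] -> levels [6 4 6]
Step 3: flows [0->1,0=2,2->1] -> levels [5 6 5]
Step 4: flows [1->0,0=2,1->2] -> levels [6 4 6]
  -> period-2 cycle (repeats step 2); tank 0 never drops to <=3
Tank 0 never reaches <=3 within 15 steps

Answer: -1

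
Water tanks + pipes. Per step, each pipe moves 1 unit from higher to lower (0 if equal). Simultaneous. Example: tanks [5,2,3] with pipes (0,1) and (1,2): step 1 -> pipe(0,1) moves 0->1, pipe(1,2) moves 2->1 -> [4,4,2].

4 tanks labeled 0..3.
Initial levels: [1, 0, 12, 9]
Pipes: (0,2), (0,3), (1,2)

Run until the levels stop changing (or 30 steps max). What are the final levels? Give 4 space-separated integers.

Answer: 5 4 6 7

Derivation:
Step 1: flows [2->0,3->0,2->1] -> levels [3 1 10 8]
Step 2: flows [2->0,3->0,2->1] -> levels [5 2 8 7]
Step 3: flows [2->0,3->0,2->1] -> levels [7 3 6 6]
Step 4: flows [0->2,0->3,2->1] -> levels [5 4 6 7]
Step 5: flows [2->0,3->0,2->1] -> levels [7 5 4 6]
Step 6: flows [0->2,0->3,1->2] -> levels [5 4 6 7]
  -> period-2 cycle: step 6 state = step 4 state; never stabilizes
  -> state at step 30: (30-4) mod 2 = 0, same as step 4 -> [5 4 6 7]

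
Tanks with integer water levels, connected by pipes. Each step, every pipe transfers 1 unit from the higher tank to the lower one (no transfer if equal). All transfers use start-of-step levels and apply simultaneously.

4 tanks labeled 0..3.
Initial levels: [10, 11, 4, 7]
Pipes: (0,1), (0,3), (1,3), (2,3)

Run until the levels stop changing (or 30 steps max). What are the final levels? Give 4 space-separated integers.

Step 1: flows [1->0,0->3,1->3,3->2] -> levels [10 9 5 8]
Step 2: flows [0->1,0->3,1->3,3->2] -> levels [8 9 6 9]
Step 3: flows [1->0,3->0,1=3,3->2] -> levels [10 8 7 7]
Step 4: flows [0->1,0->3,1->3,2=3] -> levels [8 8 7 9]
Step 5: flows [0=1,3->0,3->1,3->2] -> levels [9 9 8 6]
Step 6: flows [0=1,0->3,1->3,2->3] -> levels [8 8 7 9]
  -> period-2 cycle: step 6 state = step 4 state; never stabilizes
  -> state at step 30: (30-4) mod 2 = 0, same as step 4 -> [8 8 7 9]

Answer: 8 8 7 9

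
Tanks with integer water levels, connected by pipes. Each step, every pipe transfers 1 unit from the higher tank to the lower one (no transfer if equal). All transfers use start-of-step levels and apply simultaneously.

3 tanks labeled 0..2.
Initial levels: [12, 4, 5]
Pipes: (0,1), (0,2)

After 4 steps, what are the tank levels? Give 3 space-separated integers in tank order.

Answer: 8 6 7

Derivation:
Step 1: flows [0->1,0->2] -> levels [10 5 6]
Step 2: flows [0->1,0->2] -> levels [8 6 7]
Step 3: flows [0->1,0->2] -> levels [6 7 8]
Step 4: flows [1->0,2->0] -> levels [8 6 7]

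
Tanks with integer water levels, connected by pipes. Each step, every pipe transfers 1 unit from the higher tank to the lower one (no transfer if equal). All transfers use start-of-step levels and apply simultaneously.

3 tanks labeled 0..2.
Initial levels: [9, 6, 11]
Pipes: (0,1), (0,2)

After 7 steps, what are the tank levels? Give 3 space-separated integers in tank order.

Step 1: flows [0->1,2->0] -> levels [9 7 10]
Step 2: flows [0->1,2->0] -> levels [9 8 9]
Step 3: flows [0->1,0=2] -> levels [8 9 9]
Step 4: flows [1->0,2->0] -> levels [10 8 8]
Step 5: flows [0->1,0->2] -> levels [8 9 9]
  -> period-2 cycle: step 5 state = step 3 state
  -> state at step 7: (7-3) mod 2 = 0, same as step 3 -> [8 9 9]

Answer: 8 9 9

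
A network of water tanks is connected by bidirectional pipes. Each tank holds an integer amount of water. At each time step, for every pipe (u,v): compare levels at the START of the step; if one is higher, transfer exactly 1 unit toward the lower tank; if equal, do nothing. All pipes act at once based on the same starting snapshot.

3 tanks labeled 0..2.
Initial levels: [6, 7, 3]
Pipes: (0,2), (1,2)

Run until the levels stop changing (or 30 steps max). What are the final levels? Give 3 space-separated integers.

Answer: 5 5 6

Derivation:
Step 1: flows [0->2,1->2] -> levels [5 6 5]
Step 2: flows [0=2,1->2] -> levels [5 5 6]
Step 3: flows [2->0,2->1] -> levels [6 6 4]
Step 4: flows [0->2,1->2] -> levels [5 5 6]
  -> period-2 cycle: step 4 state = step 2 state; never stabilizes
  -> state at step 30: (30-2) mod 2 = 0, same as step 2 -> [5 5 6]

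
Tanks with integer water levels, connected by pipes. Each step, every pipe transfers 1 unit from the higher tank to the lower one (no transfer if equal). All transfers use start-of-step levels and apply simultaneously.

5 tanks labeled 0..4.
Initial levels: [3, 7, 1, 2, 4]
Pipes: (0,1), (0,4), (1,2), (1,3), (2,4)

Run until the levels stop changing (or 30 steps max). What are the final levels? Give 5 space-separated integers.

Step 1: flows [1->0,4->0,1->2,1->3,4->2] -> levels [5 4 3 3 2]
Step 2: flows [0->1,0->4,1->2,1->3,2->4] -> levels [3 3 3 4 4]
Step 3: flows [0=1,4->0,1=2,3->1,4->2] -> levels [4 4 4 3 2]
Step 4: flows [0=1,0->4,1=2,1->3,2->4] -> levels [3 3 3 4 4]
  -> period-2 cycle: step 4 state = step 2 state; never stabilizes
  -> state at step 30: (30-2) mod 2 = 0, same as step 2 -> [3 3 3 4 4]

Answer: 3 3 3 4 4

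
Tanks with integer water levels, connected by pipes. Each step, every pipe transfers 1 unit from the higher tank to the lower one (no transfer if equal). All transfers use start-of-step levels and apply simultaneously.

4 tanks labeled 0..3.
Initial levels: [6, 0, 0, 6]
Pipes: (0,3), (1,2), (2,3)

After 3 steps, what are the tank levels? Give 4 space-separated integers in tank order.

Answer: 5 1 2 4

Derivation:
Step 1: flows [0=3,1=2,3->2] -> levels [6 0 1 5]
Step 2: flows [0->3,2->1,3->2] -> levels [5 1 1 5]
Step 3: flows [0=3,1=2,3->2] -> levels [5 1 2 4]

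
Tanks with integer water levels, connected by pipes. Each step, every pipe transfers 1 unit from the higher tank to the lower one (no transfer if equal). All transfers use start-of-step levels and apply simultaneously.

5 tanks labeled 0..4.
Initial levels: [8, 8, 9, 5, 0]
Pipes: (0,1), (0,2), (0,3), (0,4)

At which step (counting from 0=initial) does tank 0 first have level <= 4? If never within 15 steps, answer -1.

Step 1: flows [0=1,2->0,0->3,0->4] -> levels [7 8 8 6 1]
Step 2: flows [1->0,2->0,0->3,0->4] -> levels [7 7 7 7 2]
Step 3: flows [0=1,0=2,0=3,0->4] -> levels [6 7 7 7 3]
Step 4: flows [1->0,2->0,3->0,0->4] -> levels [8 6 6 6 4]
Step 5: flows [0->1,0->2,0->3,0->4] -> levels [4 7 7 7 5]
Tank 0 first reaches <=4 at step 5

Answer: 5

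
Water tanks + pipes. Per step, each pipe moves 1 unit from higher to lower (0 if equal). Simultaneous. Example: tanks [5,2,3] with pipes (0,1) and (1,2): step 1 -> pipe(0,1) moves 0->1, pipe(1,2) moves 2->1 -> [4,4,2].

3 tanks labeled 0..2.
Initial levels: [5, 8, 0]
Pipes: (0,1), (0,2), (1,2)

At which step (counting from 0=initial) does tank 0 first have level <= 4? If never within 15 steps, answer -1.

Answer: 3

Derivation:
Step 1: flows [1->0,0->2,1->2] -> levels [5 6 2]
Step 2: flows [1->0,0->2,1->2] -> levels [5 4 4]
Step 3: flows [0->1,0->2,1=2] -> levels [3 5 5]
Tank 0 first reaches <=4 at step 3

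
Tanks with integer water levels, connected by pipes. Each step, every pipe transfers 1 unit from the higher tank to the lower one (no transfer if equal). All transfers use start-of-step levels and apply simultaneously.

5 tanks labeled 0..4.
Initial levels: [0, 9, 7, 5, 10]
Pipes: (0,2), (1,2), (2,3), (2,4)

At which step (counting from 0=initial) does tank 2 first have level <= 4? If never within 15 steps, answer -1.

Answer: 6

Derivation:
Step 1: flows [2->0,1->2,2->3,4->2] -> levels [1 8 7 6 9]
Step 2: flows [2->0,1->2,2->3,4->2] -> levels [2 7 7 7 8]
Step 3: flows [2->0,1=2,2=3,4->2] -> levels [3 7 7 7 7]
Step 4: flows [2->0,1=2,2=3,2=4] -> levels [4 7 6 7 7]
Step 5: flows [2->0,1->2,3->2,4->2] -> levels [5 6 8 6 6]
Step 6: flows [2->0,2->1,2->3,2->4] -> levels [6 7 4 7 7]
Tank 2 first reaches <=4 at step 6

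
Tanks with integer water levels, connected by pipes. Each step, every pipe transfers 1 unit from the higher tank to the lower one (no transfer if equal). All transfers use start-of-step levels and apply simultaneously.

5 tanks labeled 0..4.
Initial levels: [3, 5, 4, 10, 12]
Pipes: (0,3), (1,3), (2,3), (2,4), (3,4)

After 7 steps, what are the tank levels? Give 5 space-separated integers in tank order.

Answer: 6 6 7 8 7

Derivation:
Step 1: flows [3->0,3->1,3->2,4->2,4->3] -> levels [4 6 6 8 10]
Step 2: flows [3->0,3->1,3->2,4->2,4->3] -> levels [5 7 8 6 8]
Step 3: flows [3->0,1->3,2->3,2=4,4->3] -> levels [6 6 7 8 7]
Step 4: flows [3->0,3->1,3->2,2=4,3->4] -> levels [7 7 8 4 8]
Step 5: flows [0->3,1->3,2->3,2=4,4->3] -> levels [6 6 7 8 7]
  -> period-2 cycle: step 5 state = step 3 state
  -> state at step 7: (7-3) mod 2 = 0, same as step 3 -> [6 6 7 8 7]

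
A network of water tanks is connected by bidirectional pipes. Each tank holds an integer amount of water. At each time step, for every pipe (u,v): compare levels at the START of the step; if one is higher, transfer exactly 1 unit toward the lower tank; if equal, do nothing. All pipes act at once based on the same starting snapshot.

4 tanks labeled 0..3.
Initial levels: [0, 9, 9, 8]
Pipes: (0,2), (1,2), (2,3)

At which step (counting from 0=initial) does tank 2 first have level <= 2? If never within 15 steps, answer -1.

Answer: -1

Derivation:
Step 1: flows [2->0,1=2,2->3] -> levels [1 9 7 9]
Step 2: flows [2->0,1->2,3->2] -> levels [2 8 8 8]
Step 3: flows [2->0,1=2,2=3] -> levels [3 8 7 8]
Step 4: flows [2->0,1->2,3->2] -> levels [4 7 8 7]
Step 5: flows [2->0,2->1,2->3] -> levels [5 8 5 8]
Step 6: flows [0=2,1->2,3->2] -> levels [5 7 7 7]
Step 7: flows [2->0,1=2,2=3] -> levels [6 7 6 7]
Step 8: flows [0=2,1->2,3->2] -> levels [6 6 8 6]
Step 9: flows [2->0,2->1,2->3] -> levels [7 7 5 7]
Step 10: flows [0->2,1->2,3->2] -> levels [6 6 8 6]
  -> period-2 cycle (repeats step 8); tank 2 never drops to <=2
Tank 2 never reaches <=2 within 15 steps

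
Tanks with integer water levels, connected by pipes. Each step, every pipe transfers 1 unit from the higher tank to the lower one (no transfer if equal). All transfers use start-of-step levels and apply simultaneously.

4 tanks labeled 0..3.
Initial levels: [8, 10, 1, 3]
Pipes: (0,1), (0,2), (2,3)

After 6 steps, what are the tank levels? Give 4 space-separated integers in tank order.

Step 1: flows [1->0,0->2,3->2] -> levels [8 9 3 2]
Step 2: flows [1->0,0->2,2->3] -> levels [8 8 3 3]
Step 3: flows [0=1,0->2,2=3] -> levels [7 8 4 3]
Step 4: flows [1->0,0->2,2->3] -> levels [7 7 4 4]
Step 5: flows [0=1,0->2,2=3] -> levels [6 7 5 4]
Step 6: flows [1->0,0->2,2->3] -> levels [6 6 5 5]

Answer: 6 6 5 5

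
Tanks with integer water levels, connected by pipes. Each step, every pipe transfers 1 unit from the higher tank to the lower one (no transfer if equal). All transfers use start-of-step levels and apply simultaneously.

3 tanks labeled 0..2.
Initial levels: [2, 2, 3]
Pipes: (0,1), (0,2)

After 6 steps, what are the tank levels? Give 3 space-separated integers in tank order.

Step 1: flows [0=1,2->0] -> levels [3 2 2]
Step 2: flows [0->1,0->2] -> levels [1 3 3]
Step 3: flows [1->0,2->0] -> levels [3 2 2]
  -> period-2 cycle: step 3 state = step 1 state
  -> state at step 6: (6-1) mod 2 = 1, same as step 2 -> [1 3 3]

Answer: 1 3 3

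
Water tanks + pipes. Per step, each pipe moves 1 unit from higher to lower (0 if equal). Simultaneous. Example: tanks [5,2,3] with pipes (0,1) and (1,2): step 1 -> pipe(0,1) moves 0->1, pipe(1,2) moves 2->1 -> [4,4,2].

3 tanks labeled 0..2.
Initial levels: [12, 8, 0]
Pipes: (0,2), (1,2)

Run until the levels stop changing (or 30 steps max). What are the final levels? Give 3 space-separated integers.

Answer: 7 7 6

Derivation:
Step 1: flows [0->2,1->2] -> levels [11 7 2]
Step 2: flows [0->2,1->2] -> levels [10 6 4]
Step 3: flows [0->2,1->2] -> levels [9 5 6]
Step 4: flows [0->2,2->1] -> levels [8 6 6]
Step 5: flows [0->2,1=2] -> levels [7 6 7]
Step 6: flows [0=2,2->1] -> levels [7 7 6]
Step 7: flows [0->2,1->2] -> levels [6 6 8]
Step 8: flows [2->0,2->1] -> levels [7 7 6]
  -> period-2 cycle: step 8 state = step 6 state; never stabilizes
  -> state at step 30: (30-6) mod 2 = 0, same as step 6 -> [7 7 6]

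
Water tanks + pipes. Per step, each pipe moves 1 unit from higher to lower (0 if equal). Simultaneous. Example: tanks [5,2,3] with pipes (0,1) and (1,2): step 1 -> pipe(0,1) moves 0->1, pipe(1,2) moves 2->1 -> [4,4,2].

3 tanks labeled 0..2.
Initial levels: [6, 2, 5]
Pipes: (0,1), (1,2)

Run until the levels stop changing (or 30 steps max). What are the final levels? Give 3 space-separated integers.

Step 1: flows [0->1,2->1] -> levels [5 4 4]
Step 2: flows [0->1,1=2] -> levels [4 5 4]
Step 3: flows [1->0,1->2] -> levels [5 3 5]
Step 4: flows [0->1,2->1] -> levels [4 5 4]
  -> period-2 cycle: step 4 state = step 2 state; never stabilizes
  -> state at step 30: (30-2) mod 2 = 0, same as step 2 -> [4 5 4]

Answer: 4 5 4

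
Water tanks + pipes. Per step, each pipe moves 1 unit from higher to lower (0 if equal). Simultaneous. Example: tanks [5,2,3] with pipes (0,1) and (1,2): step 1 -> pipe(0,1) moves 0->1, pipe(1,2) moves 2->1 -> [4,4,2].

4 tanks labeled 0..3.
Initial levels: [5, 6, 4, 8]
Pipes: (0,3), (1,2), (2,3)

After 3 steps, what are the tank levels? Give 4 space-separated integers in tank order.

Answer: 6 5 7 5

Derivation:
Step 1: flows [3->0,1->2,3->2] -> levels [6 5 6 6]
Step 2: flows [0=3,2->1,2=3] -> levels [6 6 5 6]
Step 3: flows [0=3,1->2,3->2] -> levels [6 5 7 5]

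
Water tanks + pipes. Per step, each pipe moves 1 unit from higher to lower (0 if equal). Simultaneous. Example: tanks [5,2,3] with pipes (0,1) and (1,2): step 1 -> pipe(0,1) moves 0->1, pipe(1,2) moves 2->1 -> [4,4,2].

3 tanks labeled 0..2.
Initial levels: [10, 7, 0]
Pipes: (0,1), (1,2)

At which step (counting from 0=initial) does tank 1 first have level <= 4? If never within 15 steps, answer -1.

Answer: -1

Derivation:
Step 1: flows [0->1,1->2] -> levels [9 7 1]
Step 2: flows [0->1,1->2] -> levels [8 7 2]
Step 3: flows [0->1,1->2] -> levels [7 7 3]
Step 4: flows [0=1,1->2] -> levels [7 6 4]
Step 5: flows [0->1,1->2] -> levels [6 6 5]
Step 6: flows [0=1,1->2] -> levels [6 5 6]
Step 7: flows [0->1,2->1] -> levels [5 7 5]
Step 8: flows [1->0,1->2] -> levels [6 5 6]
  -> period-2 cycle (repeats step 6); tank 1 never drops to <=4
Tank 1 never reaches <=4 within 15 steps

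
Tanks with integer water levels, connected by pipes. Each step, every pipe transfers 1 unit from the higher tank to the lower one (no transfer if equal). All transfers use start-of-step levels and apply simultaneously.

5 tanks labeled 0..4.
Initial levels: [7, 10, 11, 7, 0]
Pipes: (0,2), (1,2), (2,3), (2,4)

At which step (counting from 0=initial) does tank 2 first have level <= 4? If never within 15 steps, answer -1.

Answer: -1

Derivation:
Step 1: flows [2->0,2->1,2->3,2->4] -> levels [8 11 7 8 1]
Step 2: flows [0->2,1->2,3->2,2->4] -> levels [7 10 9 7 2]
Step 3: flows [2->0,1->2,2->3,2->4] -> levels [8 9 7 8 3]
Step 4: flows [0->2,1->2,3->2,2->4] -> levels [7 8 9 7 4]
Step 5: flows [2->0,2->1,2->3,2->4] -> levels [8 9 5 8 5]
Step 6: flows [0->2,1->2,3->2,2=4] -> levels [7 8 8 7 5]
Step 7: flows [2->0,1=2,2->3,2->4] -> levels [8 8 5 8 6]
Step 8: flows [0->2,1->2,3->2,4->2] -> levels [7 7 9 7 5]
Step 9: flows [2->0,2->1,2->3,2->4] -> levels [8 8 5 8 6]
  -> period-2 cycle (repeats step 7); tank 2 never drops to <=4
Tank 2 never reaches <=4 within 15 steps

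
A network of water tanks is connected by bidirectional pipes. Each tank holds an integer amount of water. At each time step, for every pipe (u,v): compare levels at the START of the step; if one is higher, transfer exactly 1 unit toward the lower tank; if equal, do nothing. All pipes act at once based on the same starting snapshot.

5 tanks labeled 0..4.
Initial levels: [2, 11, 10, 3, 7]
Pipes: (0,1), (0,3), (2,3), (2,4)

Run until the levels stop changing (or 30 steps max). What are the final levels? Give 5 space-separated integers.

Step 1: flows [1->0,3->0,2->3,2->4] -> levels [4 10 8 3 8]
Step 2: flows [1->0,0->3,2->3,2=4] -> levels [4 9 7 5 8]
Step 3: flows [1->0,3->0,2->3,4->2] -> levels [6 8 7 5 7]
Step 4: flows [1->0,0->3,2->3,2=4] -> levels [6 7 6 7 7]
Step 5: flows [1->0,3->0,3->2,4->2] -> levels [8 6 8 5 6]
Step 6: flows [0->1,0->3,2->3,2->4] -> levels [6 7 6 7 7]
  -> period-2 cycle: step 6 state = step 4 state; never stabilizes
  -> state at step 30: (30-4) mod 2 = 0, same as step 4 -> [6 7 6 7 7]

Answer: 6 7 6 7 7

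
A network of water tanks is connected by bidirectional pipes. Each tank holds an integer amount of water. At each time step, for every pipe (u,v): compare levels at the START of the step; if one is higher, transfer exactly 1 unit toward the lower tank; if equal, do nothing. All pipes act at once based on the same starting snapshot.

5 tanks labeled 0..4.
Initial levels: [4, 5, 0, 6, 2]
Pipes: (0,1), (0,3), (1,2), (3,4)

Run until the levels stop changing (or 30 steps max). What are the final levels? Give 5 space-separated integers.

Step 1: flows [1->0,3->0,1->2,3->4] -> levels [6 3 1 4 3]
Step 2: flows [0->1,0->3,1->2,3->4] -> levels [4 3 2 4 4]
Step 3: flows [0->1,0=3,1->2,3=4] -> levels [3 3 3 4 4]
Step 4: flows [0=1,3->0,1=2,3=4] -> levels [4 3 3 3 4]
Step 5: flows [0->1,0->3,1=2,4->3] -> levels [2 4 3 5 3]
Step 6: flows [1->0,3->0,1->2,3->4] -> levels [4 2 4 3 4]
Step 7: flows [0->1,0->3,2->1,4->3] -> levels [2 4 3 5 3]
  -> period-2 cycle: step 7 state = step 5 state; never stabilizes
  -> state at step 30: (30-5) mod 2 = 1, same as step 6 -> [4 2 4 3 4]

Answer: 4 2 4 3 4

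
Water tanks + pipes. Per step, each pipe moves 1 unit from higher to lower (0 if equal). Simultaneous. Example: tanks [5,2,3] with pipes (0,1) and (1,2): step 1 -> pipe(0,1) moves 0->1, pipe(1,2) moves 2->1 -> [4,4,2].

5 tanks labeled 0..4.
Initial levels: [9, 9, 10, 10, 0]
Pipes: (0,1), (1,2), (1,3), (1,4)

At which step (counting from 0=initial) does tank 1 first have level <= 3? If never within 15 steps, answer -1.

Answer: -1

Derivation:
Step 1: flows [0=1,2->1,3->1,1->4] -> levels [9 10 9 9 1]
Step 2: flows [1->0,1->2,1->3,1->4] -> levels [10 6 10 10 2]
Step 3: flows [0->1,2->1,3->1,1->4] -> levels [9 8 9 9 3]
Step 4: flows [0->1,2->1,3->1,1->4] -> levels [8 10 8 8 4]
Step 5: flows [1->0,1->2,1->3,1->4] -> levels [9 6 9 9 5]
Step 6: flows [0->1,2->1,3->1,1->4] -> levels [8 8 8 8 6]
Step 7: flows [0=1,1=2,1=3,1->4] -> levels [8 7 8 8 7]
Step 8: flows [0->1,2->1,3->1,1=4] -> levels [7 10 7 7 7]
Step 9: flows [1->0,1->2,1->3,1->4] -> levels [8 6 8 8 8]
Step 10: flows [0->1,2->1,3->1,4->1] -> levels [7 10 7 7 7]
  -> period-2 cycle (repeats step 8); tank 1 never drops to <=3
Tank 1 never reaches <=3 within 15 steps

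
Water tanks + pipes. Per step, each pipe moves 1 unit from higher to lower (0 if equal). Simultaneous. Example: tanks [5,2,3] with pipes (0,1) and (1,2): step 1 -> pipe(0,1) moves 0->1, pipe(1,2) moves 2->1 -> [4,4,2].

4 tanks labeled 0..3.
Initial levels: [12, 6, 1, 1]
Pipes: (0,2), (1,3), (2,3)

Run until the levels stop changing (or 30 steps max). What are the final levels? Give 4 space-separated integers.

Step 1: flows [0->2,1->3,2=3] -> levels [11 5 2 2]
Step 2: flows [0->2,1->3,2=3] -> levels [10 4 3 3]
Step 3: flows [0->2,1->3,2=3] -> levels [9 3 4 4]
Step 4: flows [0->2,3->1,2=3] -> levels [8 4 5 3]
Step 5: flows [0->2,1->3,2->3] -> levels [7 3 5 5]
Step 6: flows [0->2,3->1,2=3] -> levels [6 4 6 4]
Step 7: flows [0=2,1=3,2->3] -> levels [6 4 5 5]
Step 8: flows [0->2,3->1,2=3] -> levels [5 5 6 4]
Step 9: flows [2->0,1->3,2->3] -> levels [6 4 4 6]
Step 10: flows [0->2,3->1,3->2] -> levels [5 5 6 4]
  -> period-2 cycle: step 10 state = step 8 state; never stabilizes
  -> state at step 30: (30-8) mod 2 = 0, same as step 8 -> [5 5 6 4]

Answer: 5 5 6 4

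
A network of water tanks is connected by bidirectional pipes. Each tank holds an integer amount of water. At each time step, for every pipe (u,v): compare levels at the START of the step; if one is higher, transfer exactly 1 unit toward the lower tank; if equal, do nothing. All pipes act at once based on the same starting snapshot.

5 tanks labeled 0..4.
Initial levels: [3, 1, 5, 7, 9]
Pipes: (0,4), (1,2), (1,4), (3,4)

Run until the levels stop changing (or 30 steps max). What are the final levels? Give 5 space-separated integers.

Step 1: flows [4->0,2->1,4->1,4->3] -> levels [4 3 4 8 6]
Step 2: flows [4->0,2->1,4->1,3->4] -> levels [5 5 3 7 5]
Step 3: flows [0=4,1->2,1=4,3->4] -> levels [5 4 4 6 6]
Step 4: flows [4->0,1=2,4->1,3=4] -> levels [6 5 4 6 4]
Step 5: flows [0->4,1->2,1->4,3->4] -> levels [5 3 5 5 7]
Step 6: flows [4->0,2->1,4->1,4->3] -> levels [6 5 4 6 4]
  -> period-2 cycle: step 6 state = step 4 state; never stabilizes
  -> state at step 30: (30-4) mod 2 = 0, same as step 4 -> [6 5 4 6 4]

Answer: 6 5 4 6 4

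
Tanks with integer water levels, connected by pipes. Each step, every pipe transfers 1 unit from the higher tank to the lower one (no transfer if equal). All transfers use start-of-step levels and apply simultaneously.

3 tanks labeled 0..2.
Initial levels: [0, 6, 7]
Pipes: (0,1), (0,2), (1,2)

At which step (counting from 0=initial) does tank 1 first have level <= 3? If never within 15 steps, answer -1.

Answer: -1

Derivation:
Step 1: flows [1->0,2->0,2->1] -> levels [2 6 5]
Step 2: flows [1->0,2->0,1->2] -> levels [4 4 5]
Step 3: flows [0=1,2->0,2->1] -> levels [5 5 3]
Step 4: flows [0=1,0->2,1->2] -> levels [4 4 5]
  -> period-2 cycle (repeats step 2); tank 1 never drops to <=3
Tank 1 never reaches <=3 within 15 steps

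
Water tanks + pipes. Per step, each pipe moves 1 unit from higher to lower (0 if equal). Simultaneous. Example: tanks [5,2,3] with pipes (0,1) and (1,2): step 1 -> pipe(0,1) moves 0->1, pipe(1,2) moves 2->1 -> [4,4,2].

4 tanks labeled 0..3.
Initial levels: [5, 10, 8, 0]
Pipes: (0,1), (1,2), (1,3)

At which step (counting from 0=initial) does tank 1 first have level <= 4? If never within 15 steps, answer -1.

Step 1: flows [1->0,1->2,1->3] -> levels [6 7 9 1]
Step 2: flows [1->0,2->1,1->3] -> levels [7 6 8 2]
Step 3: flows [0->1,2->1,1->3] -> levels [6 7 7 3]
Step 4: flows [1->0,1=2,1->3] -> levels [7 5 7 4]
Step 5: flows [0->1,2->1,1->3] -> levels [6 6 6 5]
Step 6: flows [0=1,1=2,1->3] -> levels [6 5 6 6]
Step 7: flows [0->1,2->1,3->1] -> levels [5 8 5 5]
Step 8: flows [1->0,1->2,1->3] -> levels [6 5 6 6]
  -> period-2 cycle (repeats step 6); tank 1 never drops to <=4
Tank 1 never reaches <=4 within 15 steps

Answer: -1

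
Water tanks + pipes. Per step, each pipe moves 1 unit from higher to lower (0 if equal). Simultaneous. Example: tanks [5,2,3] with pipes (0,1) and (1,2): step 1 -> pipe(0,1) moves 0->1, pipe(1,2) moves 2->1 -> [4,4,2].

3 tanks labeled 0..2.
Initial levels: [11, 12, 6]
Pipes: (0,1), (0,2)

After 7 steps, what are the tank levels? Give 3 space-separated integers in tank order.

Answer: 11 9 9

Derivation:
Step 1: flows [1->0,0->2] -> levels [11 11 7]
Step 2: flows [0=1,0->2] -> levels [10 11 8]
Step 3: flows [1->0,0->2] -> levels [10 10 9]
Step 4: flows [0=1,0->2] -> levels [9 10 10]
Step 5: flows [1->0,2->0] -> levels [11 9 9]
Step 6: flows [0->1,0->2] -> levels [9 10 10]
  -> period-2 cycle: step 6 state = step 4 state
  -> state at step 7: (7-4) mod 2 = 1, same as step 5 -> [11 9 9]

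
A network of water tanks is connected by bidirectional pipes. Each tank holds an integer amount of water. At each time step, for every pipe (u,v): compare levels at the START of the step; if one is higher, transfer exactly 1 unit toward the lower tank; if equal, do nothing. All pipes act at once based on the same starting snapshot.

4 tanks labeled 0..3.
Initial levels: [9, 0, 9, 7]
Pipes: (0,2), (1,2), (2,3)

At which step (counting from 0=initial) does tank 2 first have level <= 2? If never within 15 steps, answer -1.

Step 1: flows [0=2,2->1,2->3] -> levels [9 1 7 8]
Step 2: flows [0->2,2->1,3->2] -> levels [8 2 8 7]
Step 3: flows [0=2,2->1,2->3] -> levels [8 3 6 8]
Step 4: flows [0->2,2->1,3->2] -> levels [7 4 7 7]
Step 5: flows [0=2,2->1,2=3] -> levels [7 5 6 7]
Step 6: flows [0->2,2->1,3->2] -> levels [6 6 7 6]
Step 7: flows [2->0,2->1,2->3] -> levels [7 7 4 7]
Step 8: flows [0->2,1->2,3->2] -> levels [6 6 7 6]
  -> period-2 cycle (repeats step 6); tank 2 never drops to <=2
Tank 2 never reaches <=2 within 15 steps

Answer: -1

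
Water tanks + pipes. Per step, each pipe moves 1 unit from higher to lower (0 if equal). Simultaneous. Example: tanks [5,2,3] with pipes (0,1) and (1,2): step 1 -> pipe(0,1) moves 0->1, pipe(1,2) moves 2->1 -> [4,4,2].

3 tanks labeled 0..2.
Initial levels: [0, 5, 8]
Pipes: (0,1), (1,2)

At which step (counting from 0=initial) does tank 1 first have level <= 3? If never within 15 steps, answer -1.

Step 1: flows [1->0,2->1] -> levels [1 5 7]
Step 2: flows [1->0,2->1] -> levels [2 5 6]
Step 3: flows [1->0,2->1] -> levels [3 5 5]
Step 4: flows [1->0,1=2] -> levels [4 4 5]
Step 5: flows [0=1,2->1] -> levels [4 5 4]
Step 6: flows [1->0,1->2] -> levels [5 3 5]
Tank 1 first reaches <=3 at step 6

Answer: 6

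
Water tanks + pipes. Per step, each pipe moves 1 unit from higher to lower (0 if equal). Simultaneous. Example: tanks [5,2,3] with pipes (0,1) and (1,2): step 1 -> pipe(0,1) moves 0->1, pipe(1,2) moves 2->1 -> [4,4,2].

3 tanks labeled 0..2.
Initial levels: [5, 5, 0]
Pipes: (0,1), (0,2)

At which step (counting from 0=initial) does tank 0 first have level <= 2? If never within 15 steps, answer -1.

Answer: 5

Derivation:
Step 1: flows [0=1,0->2] -> levels [4 5 1]
Step 2: flows [1->0,0->2] -> levels [4 4 2]
Step 3: flows [0=1,0->2] -> levels [3 4 3]
Step 4: flows [1->0,0=2] -> levels [4 3 3]
Step 5: flows [0->1,0->2] -> levels [2 4 4]
Tank 0 first reaches <=2 at step 5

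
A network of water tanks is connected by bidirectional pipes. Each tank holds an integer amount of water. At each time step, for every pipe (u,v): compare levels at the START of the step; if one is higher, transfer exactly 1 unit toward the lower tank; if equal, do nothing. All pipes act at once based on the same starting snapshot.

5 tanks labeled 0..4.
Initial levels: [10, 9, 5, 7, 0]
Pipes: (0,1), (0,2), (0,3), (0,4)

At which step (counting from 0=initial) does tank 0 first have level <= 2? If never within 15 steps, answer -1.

Step 1: flows [0->1,0->2,0->3,0->4] -> levels [6 10 6 8 1]
Step 2: flows [1->0,0=2,3->0,0->4] -> levels [7 9 6 7 2]
Step 3: flows [1->0,0->2,0=3,0->4] -> levels [6 8 7 7 3]
Step 4: flows [1->0,2->0,3->0,0->4] -> levels [8 7 6 6 4]
Step 5: flows [0->1,0->2,0->3,0->4] -> levels [4 8 7 7 5]
Step 6: flows [1->0,2->0,3->0,4->0] -> levels [8 7 6 6 4]
  -> period-2 cycle (repeats step 4); tank 0 never drops to <=2
Tank 0 never reaches <=2 within 15 steps

Answer: -1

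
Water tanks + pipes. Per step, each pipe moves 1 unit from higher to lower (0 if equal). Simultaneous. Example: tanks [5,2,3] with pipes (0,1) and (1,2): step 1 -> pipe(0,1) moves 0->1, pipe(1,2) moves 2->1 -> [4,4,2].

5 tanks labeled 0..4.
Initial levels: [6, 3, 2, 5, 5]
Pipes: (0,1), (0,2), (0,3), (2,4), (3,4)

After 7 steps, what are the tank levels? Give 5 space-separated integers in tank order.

Answer: 3 4 5 6 3

Derivation:
Step 1: flows [0->1,0->2,0->3,4->2,3=4] -> levels [3 4 4 6 4]
Step 2: flows [1->0,2->0,3->0,2=4,3->4] -> levels [6 3 3 4 5]
Step 3: flows [0->1,0->2,0->3,4->2,4->3] -> levels [3 4 5 6 3]
Step 4: flows [1->0,2->0,3->0,2->4,3->4] -> levels [6 3 3 4 5]
  -> period-2 cycle: step 4 state = step 2 state
  -> state at step 7: (7-2) mod 2 = 1, same as step 3 -> [3 4 5 6 3]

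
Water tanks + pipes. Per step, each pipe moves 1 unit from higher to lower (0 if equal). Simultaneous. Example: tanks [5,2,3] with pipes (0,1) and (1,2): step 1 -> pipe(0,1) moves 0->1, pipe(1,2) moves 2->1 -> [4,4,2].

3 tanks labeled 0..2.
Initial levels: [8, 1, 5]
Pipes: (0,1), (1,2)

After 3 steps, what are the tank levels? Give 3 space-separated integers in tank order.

Answer: 5 5 4

Derivation:
Step 1: flows [0->1,2->1] -> levels [7 3 4]
Step 2: flows [0->1,2->1] -> levels [6 5 3]
Step 3: flows [0->1,1->2] -> levels [5 5 4]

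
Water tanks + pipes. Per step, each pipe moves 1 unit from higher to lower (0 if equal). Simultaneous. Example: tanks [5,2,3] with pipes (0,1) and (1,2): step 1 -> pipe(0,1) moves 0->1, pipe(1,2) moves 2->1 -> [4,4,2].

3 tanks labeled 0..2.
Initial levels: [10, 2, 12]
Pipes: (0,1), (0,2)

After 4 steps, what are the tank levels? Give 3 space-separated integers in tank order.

Answer: 9 6 9

Derivation:
Step 1: flows [0->1,2->0] -> levels [10 3 11]
Step 2: flows [0->1,2->0] -> levels [10 4 10]
Step 3: flows [0->1,0=2] -> levels [9 5 10]
Step 4: flows [0->1,2->0] -> levels [9 6 9]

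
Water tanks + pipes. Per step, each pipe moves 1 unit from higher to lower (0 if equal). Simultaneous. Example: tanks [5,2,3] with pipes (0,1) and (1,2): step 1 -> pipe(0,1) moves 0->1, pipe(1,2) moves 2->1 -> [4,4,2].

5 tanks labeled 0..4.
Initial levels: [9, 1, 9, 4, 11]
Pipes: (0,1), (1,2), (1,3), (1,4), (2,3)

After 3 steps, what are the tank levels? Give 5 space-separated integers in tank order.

Step 1: flows [0->1,2->1,3->1,4->1,2->3] -> levels [8 5 7 4 10]
Step 2: flows [0->1,2->1,1->3,4->1,2->3] -> levels [7 7 5 6 9]
Step 3: flows [0=1,1->2,1->3,4->1,3->2] -> levels [7 6 7 6 8]

Answer: 7 6 7 6 8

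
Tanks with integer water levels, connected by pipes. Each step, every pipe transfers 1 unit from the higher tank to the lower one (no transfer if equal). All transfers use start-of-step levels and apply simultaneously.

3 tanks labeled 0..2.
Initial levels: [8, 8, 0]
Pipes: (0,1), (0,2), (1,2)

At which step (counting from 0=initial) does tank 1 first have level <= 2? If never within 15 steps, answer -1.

Step 1: flows [0=1,0->2,1->2] -> levels [7 7 2]
Step 2: flows [0=1,0->2,1->2] -> levels [6 6 4]
Step 3: flows [0=1,0->2,1->2] -> levels [5 5 6]
Step 4: flows [0=1,2->0,2->1] -> levels [6 6 4]
  -> period-2 cycle (repeats step 2); tank 1 never drops to <=2
Tank 1 never reaches <=2 within 15 steps

Answer: -1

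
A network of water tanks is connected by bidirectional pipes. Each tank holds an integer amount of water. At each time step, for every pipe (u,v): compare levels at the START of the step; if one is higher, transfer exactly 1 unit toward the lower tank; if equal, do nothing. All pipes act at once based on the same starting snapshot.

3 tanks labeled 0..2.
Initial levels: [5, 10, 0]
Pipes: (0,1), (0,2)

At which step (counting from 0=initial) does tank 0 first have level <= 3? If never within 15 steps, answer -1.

Answer: -1

Derivation:
Step 1: flows [1->0,0->2] -> levels [5 9 1]
Step 2: flows [1->0,0->2] -> levels [5 8 2]
Step 3: flows [1->0,0->2] -> levels [5 7 3]
Step 4: flows [1->0,0->2] -> levels [5 6 4]
Step 5: flows [1->0,0->2] -> levels [5 5 5]
Step 6: flows [0=1,0=2] -> levels [5 5 5]
  -> stable; tank 0 stays at 5 > 3
Tank 0 never reaches <=3 within 15 steps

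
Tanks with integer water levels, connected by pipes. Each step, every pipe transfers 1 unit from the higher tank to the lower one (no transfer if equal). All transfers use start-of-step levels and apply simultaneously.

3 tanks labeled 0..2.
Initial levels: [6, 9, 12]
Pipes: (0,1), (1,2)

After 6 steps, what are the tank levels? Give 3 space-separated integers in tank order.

Answer: 9 9 9

Derivation:
Step 1: flows [1->0,2->1] -> levels [7 9 11]
Step 2: flows [1->0,2->1] -> levels [8 9 10]
Step 3: flows [1->0,2->1] -> levels [9 9 9]
Step 4: flows [0=1,1=2] -> levels [9 9 9]
  -> stable; steps 5..6 unchanged -> [9 9 9]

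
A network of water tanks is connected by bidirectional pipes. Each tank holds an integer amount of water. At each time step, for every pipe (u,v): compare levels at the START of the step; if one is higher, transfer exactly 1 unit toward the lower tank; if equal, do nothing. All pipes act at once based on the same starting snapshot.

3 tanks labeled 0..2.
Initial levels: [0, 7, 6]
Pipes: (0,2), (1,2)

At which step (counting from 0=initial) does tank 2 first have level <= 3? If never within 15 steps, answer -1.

Step 1: flows [2->0,1->2] -> levels [1 6 6]
Step 2: flows [2->0,1=2] -> levels [2 6 5]
Step 3: flows [2->0,1->2] -> levels [3 5 5]
Step 4: flows [2->0,1=2] -> levels [4 5 4]
Step 5: flows [0=2,1->2] -> levels [4 4 5]
Step 6: flows [2->0,2->1] -> levels [5 5 3]
Tank 2 first reaches <=3 at step 6

Answer: 6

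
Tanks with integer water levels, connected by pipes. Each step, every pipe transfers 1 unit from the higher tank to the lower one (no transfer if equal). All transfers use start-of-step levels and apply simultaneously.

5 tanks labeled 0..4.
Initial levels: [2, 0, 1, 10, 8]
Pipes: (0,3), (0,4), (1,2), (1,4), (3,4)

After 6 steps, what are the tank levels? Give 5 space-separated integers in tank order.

Answer: 5 3 3 5 5

Derivation:
Step 1: flows [3->0,4->0,2->1,4->1,3->4] -> levels [4 2 0 8 7]
Step 2: flows [3->0,4->0,1->2,4->1,3->4] -> levels [6 2 1 6 6]
Step 3: flows [0=3,0=4,1->2,4->1,3=4] -> levels [6 2 2 6 5]
Step 4: flows [0=3,0->4,1=2,4->1,3->4] -> levels [5 3 2 5 6]
Step 5: flows [0=3,4->0,1->2,4->1,4->3] -> levels [6 3 3 6 3]
Step 6: flows [0=3,0->4,1=2,1=4,3->4] -> levels [5 3 3 5 5]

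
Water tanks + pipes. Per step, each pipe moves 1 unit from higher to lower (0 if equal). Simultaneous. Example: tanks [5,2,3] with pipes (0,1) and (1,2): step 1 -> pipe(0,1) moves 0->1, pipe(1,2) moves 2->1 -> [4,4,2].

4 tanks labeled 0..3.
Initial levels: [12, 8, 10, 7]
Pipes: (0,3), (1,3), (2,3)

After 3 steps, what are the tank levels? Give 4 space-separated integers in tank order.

Step 1: flows [0->3,1->3,2->3] -> levels [11 7 9 10]
Step 2: flows [0->3,3->1,3->2] -> levels [10 8 10 9]
Step 3: flows [0->3,3->1,2->3] -> levels [9 9 9 10]

Answer: 9 9 9 10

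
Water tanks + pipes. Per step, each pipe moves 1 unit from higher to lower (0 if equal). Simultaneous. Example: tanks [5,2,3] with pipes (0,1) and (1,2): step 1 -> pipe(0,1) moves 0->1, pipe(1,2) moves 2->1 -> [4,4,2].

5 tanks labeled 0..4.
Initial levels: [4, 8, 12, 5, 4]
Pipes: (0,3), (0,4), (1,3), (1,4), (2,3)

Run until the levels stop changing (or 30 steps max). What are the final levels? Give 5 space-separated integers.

Answer: 5 5 7 9 7

Derivation:
Step 1: flows [3->0,0=4,1->3,1->4,2->3] -> levels [5 6 11 6 5]
Step 2: flows [3->0,0=4,1=3,1->4,2->3] -> levels [6 5 10 6 6]
Step 3: flows [0=3,0=4,3->1,4->1,2->3] -> levels [6 7 9 6 5]
Step 4: flows [0=3,0->4,1->3,1->4,2->3] -> levels [5 5 8 8 7]
Step 5: flows [3->0,4->0,3->1,4->1,2=3] -> levels [7 7 8 6 5]
Step 6: flows [0->3,0->4,1->3,1->4,2->3] -> levels [5 5 7 9 7]
Step 7: flows [3->0,4->0,3->1,4->1,3->2] -> levels [7 7 8 6 5]
  -> period-2 cycle: step 7 state = step 5 state; never stabilizes
  -> state at step 30: (30-5) mod 2 = 1, same as step 6 -> [5 5 7 9 7]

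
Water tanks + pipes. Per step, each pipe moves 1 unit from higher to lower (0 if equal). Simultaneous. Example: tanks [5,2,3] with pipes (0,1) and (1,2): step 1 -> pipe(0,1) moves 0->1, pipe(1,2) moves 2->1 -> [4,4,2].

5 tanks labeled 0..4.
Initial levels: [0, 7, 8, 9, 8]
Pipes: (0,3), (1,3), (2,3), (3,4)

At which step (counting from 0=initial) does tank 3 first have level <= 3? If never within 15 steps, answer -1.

Answer: -1

Derivation:
Step 1: flows [3->0,3->1,3->2,3->4] -> levels [1 8 9 5 9]
Step 2: flows [3->0,1->3,2->3,4->3] -> levels [2 7 8 7 8]
Step 3: flows [3->0,1=3,2->3,4->3] -> levels [3 7 7 8 7]
Step 4: flows [3->0,3->1,3->2,3->4] -> levels [4 8 8 4 8]
Step 5: flows [0=3,1->3,2->3,4->3] -> levels [4 7 7 7 7]
Step 6: flows [3->0,1=3,2=3,3=4] -> levels [5 7 7 6 7]
Step 7: flows [3->0,1->3,2->3,4->3] -> levels [6 6 6 8 6]
Step 8: flows [3->0,3->1,3->2,3->4] -> levels [7 7 7 4 7]
Step 9: flows [0->3,1->3,2->3,4->3] -> levels [6 6 6 8 6]
  -> period-2 cycle (repeats step 7); tank 3 never drops to <=3
Tank 3 never reaches <=3 within 15 steps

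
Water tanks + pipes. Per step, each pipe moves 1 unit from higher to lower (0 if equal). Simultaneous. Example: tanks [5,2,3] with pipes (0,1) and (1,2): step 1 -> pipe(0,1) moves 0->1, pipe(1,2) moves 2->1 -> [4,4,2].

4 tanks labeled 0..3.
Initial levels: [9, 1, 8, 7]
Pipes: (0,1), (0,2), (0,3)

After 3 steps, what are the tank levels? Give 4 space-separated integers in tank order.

Answer: 7 4 7 7

Derivation:
Step 1: flows [0->1,0->2,0->3] -> levels [6 2 9 8]
Step 2: flows [0->1,2->0,3->0] -> levels [7 3 8 7]
Step 3: flows [0->1,2->0,0=3] -> levels [7 4 7 7]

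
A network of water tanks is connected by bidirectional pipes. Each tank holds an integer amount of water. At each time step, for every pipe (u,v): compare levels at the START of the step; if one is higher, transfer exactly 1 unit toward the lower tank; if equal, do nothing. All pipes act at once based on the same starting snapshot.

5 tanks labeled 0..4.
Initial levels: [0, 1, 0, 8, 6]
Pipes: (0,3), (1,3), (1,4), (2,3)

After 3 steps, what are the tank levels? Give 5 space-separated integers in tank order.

Step 1: flows [3->0,3->1,4->1,3->2] -> levels [1 3 1 5 5]
Step 2: flows [3->0,3->1,4->1,3->2] -> levels [2 5 2 2 4]
Step 3: flows [0=3,1->3,1->4,2=3] -> levels [2 3 2 3 5]

Answer: 2 3 2 3 5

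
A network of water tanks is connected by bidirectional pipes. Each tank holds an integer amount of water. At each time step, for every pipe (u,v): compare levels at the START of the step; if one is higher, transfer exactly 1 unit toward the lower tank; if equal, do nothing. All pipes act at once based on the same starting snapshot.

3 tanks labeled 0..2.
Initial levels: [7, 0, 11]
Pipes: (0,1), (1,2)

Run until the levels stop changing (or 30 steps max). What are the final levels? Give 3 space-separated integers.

Step 1: flows [0->1,2->1] -> levels [6 2 10]
Step 2: flows [0->1,2->1] -> levels [5 4 9]
Step 3: flows [0->1,2->1] -> levels [4 6 8]
Step 4: flows [1->0,2->1] -> levels [5 6 7]
Step 5: flows [1->0,2->1] -> levels [6 6 6]
Step 6: flows [0=1,1=2] -> levels [6 6 6]
  -> stable (no change)

Answer: 6 6 6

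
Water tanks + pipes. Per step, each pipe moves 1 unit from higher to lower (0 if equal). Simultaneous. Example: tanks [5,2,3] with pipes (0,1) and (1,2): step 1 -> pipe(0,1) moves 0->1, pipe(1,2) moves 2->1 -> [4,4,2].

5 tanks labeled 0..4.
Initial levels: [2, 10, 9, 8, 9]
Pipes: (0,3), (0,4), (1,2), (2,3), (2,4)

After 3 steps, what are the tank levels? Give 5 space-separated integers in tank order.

Answer: 8 8 10 6 6

Derivation:
Step 1: flows [3->0,4->0,1->2,2->3,2=4] -> levels [4 9 9 8 8]
Step 2: flows [3->0,4->0,1=2,2->3,2->4] -> levels [6 9 7 8 8]
Step 3: flows [3->0,4->0,1->2,3->2,4->2] -> levels [8 8 10 6 6]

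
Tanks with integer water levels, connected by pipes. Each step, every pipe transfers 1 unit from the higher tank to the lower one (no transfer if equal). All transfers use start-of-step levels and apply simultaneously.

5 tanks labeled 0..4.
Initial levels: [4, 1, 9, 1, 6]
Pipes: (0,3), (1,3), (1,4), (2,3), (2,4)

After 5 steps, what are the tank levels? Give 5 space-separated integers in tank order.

Answer: 3 4 4 6 4

Derivation:
Step 1: flows [0->3,1=3,4->1,2->3,2->4] -> levels [3 2 7 3 6]
Step 2: flows [0=3,3->1,4->1,2->3,2->4] -> levels [3 4 5 3 6]
Step 3: flows [0=3,1->3,4->1,2->3,4->2] -> levels [3 4 5 5 4]
Step 4: flows [3->0,3->1,1=4,2=3,2->4] -> levels [4 5 4 3 5]
Step 5: flows [0->3,1->3,1=4,2->3,4->2] -> levels [3 4 4 6 4]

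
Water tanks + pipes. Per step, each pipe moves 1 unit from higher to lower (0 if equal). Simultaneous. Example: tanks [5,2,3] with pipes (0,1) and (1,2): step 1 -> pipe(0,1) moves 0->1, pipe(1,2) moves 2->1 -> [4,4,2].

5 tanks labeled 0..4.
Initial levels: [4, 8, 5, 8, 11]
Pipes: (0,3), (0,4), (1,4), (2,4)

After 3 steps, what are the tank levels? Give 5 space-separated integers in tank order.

Answer: 6 7 7 7 9

Derivation:
Step 1: flows [3->0,4->0,4->1,4->2] -> levels [6 9 6 7 8]
Step 2: flows [3->0,4->0,1->4,4->2] -> levels [8 8 7 6 7]
Step 3: flows [0->3,0->4,1->4,2=4] -> levels [6 7 7 7 9]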